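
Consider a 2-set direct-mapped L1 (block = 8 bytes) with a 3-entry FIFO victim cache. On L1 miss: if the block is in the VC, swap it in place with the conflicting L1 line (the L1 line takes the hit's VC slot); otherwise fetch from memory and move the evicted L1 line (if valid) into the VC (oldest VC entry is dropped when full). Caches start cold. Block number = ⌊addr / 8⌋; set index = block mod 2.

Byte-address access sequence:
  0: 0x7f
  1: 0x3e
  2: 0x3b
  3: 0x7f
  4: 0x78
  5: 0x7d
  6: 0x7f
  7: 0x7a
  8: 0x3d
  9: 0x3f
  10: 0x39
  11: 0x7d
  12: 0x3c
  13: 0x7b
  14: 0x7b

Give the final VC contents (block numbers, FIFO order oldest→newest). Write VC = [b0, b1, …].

VC = [7]

  [0] addr=0x7f blk=15 s=1: MISS | VC []
  [1] addr=0x3e blk=7 s=1: MISS | VC [15]
  [2] addr=0x3b blk=7 s=1: L1-HIT | VC [15]
  [3] addr=0x7f blk=15 s=1: VC-HIT | VC [7]
  [4] addr=0x78 blk=15 s=1: L1-HIT | VC [7]
  [5] addr=0x7d blk=15 s=1: L1-HIT | VC [7]
  [6] addr=0x7f blk=15 s=1: L1-HIT | VC [7]
  [7] addr=0x7a blk=15 s=1: L1-HIT | VC [7]
  [8] addr=0x3d blk=7 s=1: VC-HIT | VC [15]
  [9] addr=0x3f blk=7 s=1: L1-HIT | VC [15]
  [10] addr=0x39 blk=7 s=1: L1-HIT | VC [15]
  [11] addr=0x7d blk=15 s=1: VC-HIT | VC [7]
  [12] addr=0x3c blk=7 s=1: VC-HIT | VC [15]
  [13] addr=0x7b blk=15 s=1: VC-HIT | VC [7]
  [14] addr=0x7b blk=15 s=1: L1-HIT | VC [7]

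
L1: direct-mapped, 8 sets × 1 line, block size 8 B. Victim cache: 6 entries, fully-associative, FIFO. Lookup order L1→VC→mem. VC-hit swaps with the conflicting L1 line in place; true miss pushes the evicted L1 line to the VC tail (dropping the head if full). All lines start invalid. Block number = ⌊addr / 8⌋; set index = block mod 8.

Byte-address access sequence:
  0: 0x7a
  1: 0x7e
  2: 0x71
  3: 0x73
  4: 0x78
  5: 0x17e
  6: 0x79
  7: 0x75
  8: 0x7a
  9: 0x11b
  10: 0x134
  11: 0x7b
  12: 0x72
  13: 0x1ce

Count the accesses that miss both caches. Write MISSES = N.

MISSES = 6

#0 0x7a→b15/s7 MISS; vc=[]
#1 0x7e→b15/s7 L1-HIT; vc=[]
#2 0x71→b14/s6 MISS; vc=[]
#3 0x73→b14/s6 L1-HIT; vc=[]
#4 0x78→b15/s7 L1-HIT; vc=[]
#5 0x17e→b47/s7 MISS; vc=[15]
#6 0x79→b15/s7 VC-HIT; vc=[47]
#7 0x75→b14/s6 L1-HIT; vc=[47]
#8 0x7a→b15/s7 L1-HIT; vc=[47]
#9 0x11b→b35/s3 MISS; vc=[47]
#10 0x134→b38/s6 MISS; vc=[47,14]
#11 0x7b→b15/s7 L1-HIT; vc=[47,14]
#12 0x72→b14/s6 VC-HIT; vc=[47,38]
#13 0x1ce→b57/s1 MISS; vc=[47,38]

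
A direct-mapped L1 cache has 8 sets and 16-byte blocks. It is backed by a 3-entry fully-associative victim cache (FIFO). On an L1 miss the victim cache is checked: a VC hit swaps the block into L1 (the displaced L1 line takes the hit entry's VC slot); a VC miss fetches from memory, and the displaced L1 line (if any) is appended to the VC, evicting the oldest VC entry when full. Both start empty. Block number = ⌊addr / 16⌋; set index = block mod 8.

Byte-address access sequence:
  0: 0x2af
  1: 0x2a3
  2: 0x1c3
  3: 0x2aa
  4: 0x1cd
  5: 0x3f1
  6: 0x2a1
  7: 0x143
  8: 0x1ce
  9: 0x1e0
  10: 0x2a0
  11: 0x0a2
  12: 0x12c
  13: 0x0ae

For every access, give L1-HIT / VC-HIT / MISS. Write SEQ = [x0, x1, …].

SEQ = [MISS, L1-HIT, MISS, L1-HIT, L1-HIT, MISS, L1-HIT, MISS, VC-HIT, MISS, L1-HIT, MISS, MISS, VC-HIT]

0: 0x2af (blk 42, set 2) → MISS  vc=[]
1: 0x2a3 (blk 42, set 2) → L1-HIT  vc=[]
2: 0x1c3 (blk 28, set 4) → MISS  vc=[]
3: 0x2aa (blk 42, set 2) → L1-HIT  vc=[]
4: 0x1cd (blk 28, set 4) → L1-HIT  vc=[]
5: 0x3f1 (blk 63, set 7) → MISS  vc=[]
6: 0x2a1 (blk 42, set 2) → L1-HIT  vc=[]
7: 0x143 (blk 20, set 4) → MISS  vc=[28]
8: 0x1ce (blk 28, set 4) → VC-HIT  vc=[20]
9: 0x1e0 (blk 30, set 6) → MISS  vc=[20]
10: 0x2a0 (blk 42, set 2) → L1-HIT  vc=[20]
11: 0xa2 (blk 10, set 2) → MISS  vc=[20, 42]
12: 0x12c (blk 18, set 2) → MISS  vc=[20, 42, 10]
13: 0xae (blk 10, set 2) → VC-HIT  vc=[20, 42, 18]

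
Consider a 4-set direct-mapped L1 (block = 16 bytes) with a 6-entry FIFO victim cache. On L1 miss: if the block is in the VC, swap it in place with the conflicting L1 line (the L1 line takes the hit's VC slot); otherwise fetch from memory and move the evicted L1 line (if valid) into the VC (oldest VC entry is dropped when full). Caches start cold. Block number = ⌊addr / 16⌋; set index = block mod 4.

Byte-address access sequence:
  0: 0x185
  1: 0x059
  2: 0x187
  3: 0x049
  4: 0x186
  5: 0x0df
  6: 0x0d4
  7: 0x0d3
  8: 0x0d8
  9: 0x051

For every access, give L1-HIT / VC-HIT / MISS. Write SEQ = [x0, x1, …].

#0 0x185→b24/s0 MISS; vc=[]
#1 0x59→b5/s1 MISS; vc=[]
#2 0x187→b24/s0 L1-HIT; vc=[]
#3 0x49→b4/s0 MISS; vc=[24]
#4 0x186→b24/s0 VC-HIT; vc=[4]
#5 0xdf→b13/s1 MISS; vc=[4,5]
#6 0xd4→b13/s1 L1-HIT; vc=[4,5]
#7 0xd3→b13/s1 L1-HIT; vc=[4,5]
#8 0xd8→b13/s1 L1-HIT; vc=[4,5]
#9 0x51→b5/s1 VC-HIT; vc=[4,13]

SEQ = [MISS, MISS, L1-HIT, MISS, VC-HIT, MISS, L1-HIT, L1-HIT, L1-HIT, VC-HIT]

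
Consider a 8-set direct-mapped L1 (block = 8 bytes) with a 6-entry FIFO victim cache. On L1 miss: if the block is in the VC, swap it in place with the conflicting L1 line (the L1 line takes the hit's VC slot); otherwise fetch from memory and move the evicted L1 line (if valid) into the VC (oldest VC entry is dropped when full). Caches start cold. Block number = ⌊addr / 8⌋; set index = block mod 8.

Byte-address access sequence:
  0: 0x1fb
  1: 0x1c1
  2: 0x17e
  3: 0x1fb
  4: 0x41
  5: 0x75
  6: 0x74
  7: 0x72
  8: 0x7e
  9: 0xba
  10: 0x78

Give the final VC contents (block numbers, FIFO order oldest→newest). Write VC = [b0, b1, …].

VC = [47, 56, 63, 23]

0: 0x1fb (blk 63, set 7) → MISS  vc=[]
1: 0x1c1 (blk 56, set 0) → MISS  vc=[]
2: 0x17e (blk 47, set 7) → MISS  vc=[63]
3: 0x1fb (blk 63, set 7) → VC-HIT  vc=[47]
4: 0x41 (blk 8, set 0) → MISS  vc=[47, 56]
5: 0x75 (blk 14, set 6) → MISS  vc=[47, 56]
6: 0x74 (blk 14, set 6) → L1-HIT  vc=[47, 56]
7: 0x72 (blk 14, set 6) → L1-HIT  vc=[47, 56]
8: 0x7e (blk 15, set 7) → MISS  vc=[47, 56, 63]
9: 0xba (blk 23, set 7) → MISS  vc=[47, 56, 63, 15]
10: 0x78 (blk 15, set 7) → VC-HIT  vc=[47, 56, 63, 23]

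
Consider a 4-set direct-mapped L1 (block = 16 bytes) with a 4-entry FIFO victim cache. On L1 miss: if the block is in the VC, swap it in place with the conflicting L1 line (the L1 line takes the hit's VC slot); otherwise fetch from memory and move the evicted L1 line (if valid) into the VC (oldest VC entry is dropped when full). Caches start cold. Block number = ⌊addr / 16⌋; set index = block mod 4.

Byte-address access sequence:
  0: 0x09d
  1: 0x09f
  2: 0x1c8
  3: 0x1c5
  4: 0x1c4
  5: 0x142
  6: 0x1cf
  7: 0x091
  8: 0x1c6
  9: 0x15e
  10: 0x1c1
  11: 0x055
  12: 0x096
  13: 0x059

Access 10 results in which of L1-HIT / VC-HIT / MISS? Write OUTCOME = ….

OUTCOME = L1-HIT

  [0] addr=0x9d blk=9 s=1: MISS | VC []
  [1] addr=0x9f blk=9 s=1: L1-HIT | VC []
  [2] addr=0x1c8 blk=28 s=0: MISS | VC []
  [3] addr=0x1c5 blk=28 s=0: L1-HIT | VC []
  [4] addr=0x1c4 blk=28 s=0: L1-HIT | VC []
  [5] addr=0x142 blk=20 s=0: MISS | VC [28]
  [6] addr=0x1cf blk=28 s=0: VC-HIT | VC [20]
  [7] addr=0x91 blk=9 s=1: L1-HIT | VC [20]
  [8] addr=0x1c6 blk=28 s=0: L1-HIT | VC [20]
  [9] addr=0x15e blk=21 s=1: MISS | VC [20, 9]
  [10] addr=0x1c1 blk=28 s=0: L1-HIT | VC [20, 9]
  [11] addr=0x55 blk=5 s=1: MISS | VC [20, 9, 21]
  [12] addr=0x96 blk=9 s=1: VC-HIT | VC [20, 5, 21]
  [13] addr=0x59 blk=5 s=1: VC-HIT | VC [20, 9, 21]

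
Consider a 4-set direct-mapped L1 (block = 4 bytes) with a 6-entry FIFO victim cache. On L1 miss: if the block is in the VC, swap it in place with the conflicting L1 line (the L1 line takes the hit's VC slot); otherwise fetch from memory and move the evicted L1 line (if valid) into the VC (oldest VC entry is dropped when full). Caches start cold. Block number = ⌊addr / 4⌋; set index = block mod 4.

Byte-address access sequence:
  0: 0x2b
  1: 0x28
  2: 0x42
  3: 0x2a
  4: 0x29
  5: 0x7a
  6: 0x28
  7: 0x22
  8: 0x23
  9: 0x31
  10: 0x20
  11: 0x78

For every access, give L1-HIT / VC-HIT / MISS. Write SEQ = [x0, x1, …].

SEQ = [MISS, L1-HIT, MISS, L1-HIT, L1-HIT, MISS, VC-HIT, MISS, L1-HIT, MISS, VC-HIT, VC-HIT]

#0 0x2b→b10/s2 MISS; vc=[]
#1 0x28→b10/s2 L1-HIT; vc=[]
#2 0x42→b16/s0 MISS; vc=[]
#3 0x2a→b10/s2 L1-HIT; vc=[]
#4 0x29→b10/s2 L1-HIT; vc=[]
#5 0x7a→b30/s2 MISS; vc=[10]
#6 0x28→b10/s2 VC-HIT; vc=[30]
#7 0x22→b8/s0 MISS; vc=[30,16]
#8 0x23→b8/s0 L1-HIT; vc=[30,16]
#9 0x31→b12/s0 MISS; vc=[30,16,8]
#10 0x20→b8/s0 VC-HIT; vc=[30,16,12]
#11 0x78→b30/s2 VC-HIT; vc=[10,16,12]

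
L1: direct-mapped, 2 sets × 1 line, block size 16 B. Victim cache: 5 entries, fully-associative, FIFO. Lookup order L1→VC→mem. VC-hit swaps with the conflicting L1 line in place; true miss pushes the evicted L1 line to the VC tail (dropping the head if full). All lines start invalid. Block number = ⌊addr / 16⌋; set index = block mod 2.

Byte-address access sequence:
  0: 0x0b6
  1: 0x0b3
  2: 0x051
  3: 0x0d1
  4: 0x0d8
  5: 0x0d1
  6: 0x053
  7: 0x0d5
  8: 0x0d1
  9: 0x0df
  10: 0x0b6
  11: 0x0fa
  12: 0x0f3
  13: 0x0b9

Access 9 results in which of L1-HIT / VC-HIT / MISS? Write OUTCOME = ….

OUTCOME = L1-HIT

  [0] addr=0xb6 blk=11 s=1: MISS | VC []
  [1] addr=0xb3 blk=11 s=1: L1-HIT | VC []
  [2] addr=0x51 blk=5 s=1: MISS | VC [11]
  [3] addr=0xd1 blk=13 s=1: MISS | VC [11, 5]
  [4] addr=0xd8 blk=13 s=1: L1-HIT | VC [11, 5]
  [5] addr=0xd1 blk=13 s=1: L1-HIT | VC [11, 5]
  [6] addr=0x53 blk=5 s=1: VC-HIT | VC [11, 13]
  [7] addr=0xd5 blk=13 s=1: VC-HIT | VC [11, 5]
  [8] addr=0xd1 blk=13 s=1: L1-HIT | VC [11, 5]
  [9] addr=0xdf blk=13 s=1: L1-HIT | VC [11, 5]
  [10] addr=0xb6 blk=11 s=1: VC-HIT | VC [13, 5]
  [11] addr=0xfa blk=15 s=1: MISS | VC [13, 5, 11]
  [12] addr=0xf3 blk=15 s=1: L1-HIT | VC [13, 5, 11]
  [13] addr=0xb9 blk=11 s=1: VC-HIT | VC [13, 5, 15]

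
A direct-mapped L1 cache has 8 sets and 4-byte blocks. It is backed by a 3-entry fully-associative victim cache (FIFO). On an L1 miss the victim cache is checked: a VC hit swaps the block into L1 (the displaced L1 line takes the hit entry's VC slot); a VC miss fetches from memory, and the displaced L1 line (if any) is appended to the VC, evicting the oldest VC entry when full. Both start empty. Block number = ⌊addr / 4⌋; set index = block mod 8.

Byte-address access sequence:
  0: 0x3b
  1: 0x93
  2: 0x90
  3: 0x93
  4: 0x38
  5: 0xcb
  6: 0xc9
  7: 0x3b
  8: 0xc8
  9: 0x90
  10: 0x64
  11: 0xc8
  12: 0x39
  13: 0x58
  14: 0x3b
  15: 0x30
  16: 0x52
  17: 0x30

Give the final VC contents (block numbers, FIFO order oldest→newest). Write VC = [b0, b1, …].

  [0] addr=0x3b blk=14 s=6: MISS | VC []
  [1] addr=0x93 blk=36 s=4: MISS | VC []
  [2] addr=0x90 blk=36 s=4: L1-HIT | VC []
  [3] addr=0x93 blk=36 s=4: L1-HIT | VC []
  [4] addr=0x38 blk=14 s=6: L1-HIT | VC []
  [5] addr=0xcb blk=50 s=2: MISS | VC []
  [6] addr=0xc9 blk=50 s=2: L1-HIT | VC []
  [7] addr=0x3b blk=14 s=6: L1-HIT | VC []
  [8] addr=0xc8 blk=50 s=2: L1-HIT | VC []
  [9] addr=0x90 blk=36 s=4: L1-HIT | VC []
  [10] addr=0x64 blk=25 s=1: MISS | VC []
  [11] addr=0xc8 blk=50 s=2: L1-HIT | VC []
  [12] addr=0x39 blk=14 s=6: L1-HIT | VC []
  [13] addr=0x58 blk=22 s=6: MISS | VC [14]
  [14] addr=0x3b blk=14 s=6: VC-HIT | VC [22]
  [15] addr=0x30 blk=12 s=4: MISS | VC [22, 36]
  [16] addr=0x52 blk=20 s=4: MISS | VC [22, 36, 12]
  [17] addr=0x30 blk=12 s=4: VC-HIT | VC [22, 36, 20]

VC = [22, 36, 20]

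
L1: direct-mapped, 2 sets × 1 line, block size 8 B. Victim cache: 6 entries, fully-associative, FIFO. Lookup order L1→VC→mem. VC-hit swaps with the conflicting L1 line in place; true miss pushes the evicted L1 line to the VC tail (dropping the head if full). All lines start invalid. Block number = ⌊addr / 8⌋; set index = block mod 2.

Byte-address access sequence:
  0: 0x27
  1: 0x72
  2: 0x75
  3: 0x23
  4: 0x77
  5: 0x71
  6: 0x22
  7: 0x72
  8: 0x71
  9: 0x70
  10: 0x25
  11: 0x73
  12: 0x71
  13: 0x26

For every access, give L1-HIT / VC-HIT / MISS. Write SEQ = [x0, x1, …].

0: 0x27 (blk 4, set 0) → MISS  vc=[]
1: 0x72 (blk 14, set 0) → MISS  vc=[4]
2: 0x75 (blk 14, set 0) → L1-HIT  vc=[4]
3: 0x23 (blk 4, set 0) → VC-HIT  vc=[14]
4: 0x77 (blk 14, set 0) → VC-HIT  vc=[4]
5: 0x71 (blk 14, set 0) → L1-HIT  vc=[4]
6: 0x22 (blk 4, set 0) → VC-HIT  vc=[14]
7: 0x72 (blk 14, set 0) → VC-HIT  vc=[4]
8: 0x71 (blk 14, set 0) → L1-HIT  vc=[4]
9: 0x70 (blk 14, set 0) → L1-HIT  vc=[4]
10: 0x25 (blk 4, set 0) → VC-HIT  vc=[14]
11: 0x73 (blk 14, set 0) → VC-HIT  vc=[4]
12: 0x71 (blk 14, set 0) → L1-HIT  vc=[4]
13: 0x26 (blk 4, set 0) → VC-HIT  vc=[14]

SEQ = [MISS, MISS, L1-HIT, VC-HIT, VC-HIT, L1-HIT, VC-HIT, VC-HIT, L1-HIT, L1-HIT, VC-HIT, VC-HIT, L1-HIT, VC-HIT]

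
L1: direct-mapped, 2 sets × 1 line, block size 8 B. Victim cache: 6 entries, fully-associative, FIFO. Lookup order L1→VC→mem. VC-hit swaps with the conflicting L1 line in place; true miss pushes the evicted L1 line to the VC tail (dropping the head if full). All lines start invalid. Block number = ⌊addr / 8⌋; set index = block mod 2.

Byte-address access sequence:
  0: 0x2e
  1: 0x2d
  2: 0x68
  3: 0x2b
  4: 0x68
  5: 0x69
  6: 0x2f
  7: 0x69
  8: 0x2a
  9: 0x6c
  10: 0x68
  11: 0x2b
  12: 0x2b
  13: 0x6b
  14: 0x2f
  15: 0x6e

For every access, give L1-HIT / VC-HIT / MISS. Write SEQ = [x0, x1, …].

SEQ = [MISS, L1-HIT, MISS, VC-HIT, VC-HIT, L1-HIT, VC-HIT, VC-HIT, VC-HIT, VC-HIT, L1-HIT, VC-HIT, L1-HIT, VC-HIT, VC-HIT, VC-HIT]

  [0] addr=0x2e blk=5 s=1: MISS | VC []
  [1] addr=0x2d blk=5 s=1: L1-HIT | VC []
  [2] addr=0x68 blk=13 s=1: MISS | VC [5]
  [3] addr=0x2b blk=5 s=1: VC-HIT | VC [13]
  [4] addr=0x68 blk=13 s=1: VC-HIT | VC [5]
  [5] addr=0x69 blk=13 s=1: L1-HIT | VC [5]
  [6] addr=0x2f blk=5 s=1: VC-HIT | VC [13]
  [7] addr=0x69 blk=13 s=1: VC-HIT | VC [5]
  [8] addr=0x2a blk=5 s=1: VC-HIT | VC [13]
  [9] addr=0x6c blk=13 s=1: VC-HIT | VC [5]
  [10] addr=0x68 blk=13 s=1: L1-HIT | VC [5]
  [11] addr=0x2b blk=5 s=1: VC-HIT | VC [13]
  [12] addr=0x2b blk=5 s=1: L1-HIT | VC [13]
  [13] addr=0x6b blk=13 s=1: VC-HIT | VC [5]
  [14] addr=0x2f blk=5 s=1: VC-HIT | VC [13]
  [15] addr=0x6e blk=13 s=1: VC-HIT | VC [5]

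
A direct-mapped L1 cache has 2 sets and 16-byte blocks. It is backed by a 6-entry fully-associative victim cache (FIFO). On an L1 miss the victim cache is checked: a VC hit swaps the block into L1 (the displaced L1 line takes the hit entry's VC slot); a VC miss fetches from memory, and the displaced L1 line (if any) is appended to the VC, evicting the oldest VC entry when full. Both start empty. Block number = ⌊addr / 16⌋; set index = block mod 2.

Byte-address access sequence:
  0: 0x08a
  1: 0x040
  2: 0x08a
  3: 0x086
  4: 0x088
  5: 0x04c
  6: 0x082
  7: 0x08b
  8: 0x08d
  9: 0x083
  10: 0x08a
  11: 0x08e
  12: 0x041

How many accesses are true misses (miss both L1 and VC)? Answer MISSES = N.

#0 0x8a→b8/s0 MISS; vc=[]
#1 0x40→b4/s0 MISS; vc=[8]
#2 0x8a→b8/s0 VC-HIT; vc=[4]
#3 0x86→b8/s0 L1-HIT; vc=[4]
#4 0x88→b8/s0 L1-HIT; vc=[4]
#5 0x4c→b4/s0 VC-HIT; vc=[8]
#6 0x82→b8/s0 VC-HIT; vc=[4]
#7 0x8b→b8/s0 L1-HIT; vc=[4]
#8 0x8d→b8/s0 L1-HIT; vc=[4]
#9 0x83→b8/s0 L1-HIT; vc=[4]
#10 0x8a→b8/s0 L1-HIT; vc=[4]
#11 0x8e→b8/s0 L1-HIT; vc=[4]
#12 0x41→b4/s0 VC-HIT; vc=[8]

MISSES = 2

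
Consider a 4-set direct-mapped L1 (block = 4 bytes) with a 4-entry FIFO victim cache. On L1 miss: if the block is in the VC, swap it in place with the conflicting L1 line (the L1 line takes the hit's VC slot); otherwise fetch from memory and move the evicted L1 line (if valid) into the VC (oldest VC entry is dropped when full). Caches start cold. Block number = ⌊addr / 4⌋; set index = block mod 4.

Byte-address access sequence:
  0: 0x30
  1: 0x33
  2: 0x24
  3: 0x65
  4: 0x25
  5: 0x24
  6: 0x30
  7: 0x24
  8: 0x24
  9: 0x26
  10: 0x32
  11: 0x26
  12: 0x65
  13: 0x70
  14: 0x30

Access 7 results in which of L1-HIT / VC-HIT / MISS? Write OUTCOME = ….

0: 0x30 (blk 12, set 0) → MISS  vc=[]
1: 0x33 (blk 12, set 0) → L1-HIT  vc=[]
2: 0x24 (blk 9, set 1) → MISS  vc=[]
3: 0x65 (blk 25, set 1) → MISS  vc=[9]
4: 0x25 (blk 9, set 1) → VC-HIT  vc=[25]
5: 0x24 (blk 9, set 1) → L1-HIT  vc=[25]
6: 0x30 (blk 12, set 0) → L1-HIT  vc=[25]
7: 0x24 (blk 9, set 1) → L1-HIT  vc=[25]
8: 0x24 (blk 9, set 1) → L1-HIT  vc=[25]
9: 0x26 (blk 9, set 1) → L1-HIT  vc=[25]
10: 0x32 (blk 12, set 0) → L1-HIT  vc=[25]
11: 0x26 (blk 9, set 1) → L1-HIT  vc=[25]
12: 0x65 (blk 25, set 1) → VC-HIT  vc=[9]
13: 0x70 (blk 28, set 0) → MISS  vc=[9, 12]
14: 0x30 (blk 12, set 0) → VC-HIT  vc=[9, 28]

OUTCOME = L1-HIT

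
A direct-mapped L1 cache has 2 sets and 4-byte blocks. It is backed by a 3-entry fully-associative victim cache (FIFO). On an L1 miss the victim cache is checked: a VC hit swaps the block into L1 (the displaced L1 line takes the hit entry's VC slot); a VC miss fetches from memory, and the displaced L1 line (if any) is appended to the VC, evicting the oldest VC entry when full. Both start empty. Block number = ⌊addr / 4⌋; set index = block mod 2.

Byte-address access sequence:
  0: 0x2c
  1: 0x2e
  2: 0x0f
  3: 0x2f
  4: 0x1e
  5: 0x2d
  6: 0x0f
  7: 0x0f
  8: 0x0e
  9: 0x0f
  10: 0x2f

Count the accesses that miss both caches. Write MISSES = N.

0: 0x2c (blk 11, set 1) → MISS  vc=[]
1: 0x2e (blk 11, set 1) → L1-HIT  vc=[]
2: 0xf (blk 3, set 1) → MISS  vc=[11]
3: 0x2f (blk 11, set 1) → VC-HIT  vc=[3]
4: 0x1e (blk 7, set 1) → MISS  vc=[3, 11]
5: 0x2d (blk 11, set 1) → VC-HIT  vc=[3, 7]
6: 0xf (blk 3, set 1) → VC-HIT  vc=[11, 7]
7: 0xf (blk 3, set 1) → L1-HIT  vc=[11, 7]
8: 0xe (blk 3, set 1) → L1-HIT  vc=[11, 7]
9: 0xf (blk 3, set 1) → L1-HIT  vc=[11, 7]
10: 0x2f (blk 11, set 1) → VC-HIT  vc=[3, 7]

MISSES = 3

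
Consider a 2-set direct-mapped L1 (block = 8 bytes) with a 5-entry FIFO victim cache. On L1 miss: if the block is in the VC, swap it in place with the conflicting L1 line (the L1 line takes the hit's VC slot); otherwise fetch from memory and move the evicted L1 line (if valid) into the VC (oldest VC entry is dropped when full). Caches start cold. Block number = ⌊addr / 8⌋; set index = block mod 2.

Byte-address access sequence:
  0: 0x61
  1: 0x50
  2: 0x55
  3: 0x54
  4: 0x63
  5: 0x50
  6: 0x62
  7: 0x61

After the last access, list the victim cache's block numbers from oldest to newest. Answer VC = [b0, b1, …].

VC = [10]

0: 0x61 (blk 12, set 0) → MISS  vc=[]
1: 0x50 (blk 10, set 0) → MISS  vc=[12]
2: 0x55 (blk 10, set 0) → L1-HIT  vc=[12]
3: 0x54 (blk 10, set 0) → L1-HIT  vc=[12]
4: 0x63 (blk 12, set 0) → VC-HIT  vc=[10]
5: 0x50 (blk 10, set 0) → VC-HIT  vc=[12]
6: 0x62 (blk 12, set 0) → VC-HIT  vc=[10]
7: 0x61 (blk 12, set 0) → L1-HIT  vc=[10]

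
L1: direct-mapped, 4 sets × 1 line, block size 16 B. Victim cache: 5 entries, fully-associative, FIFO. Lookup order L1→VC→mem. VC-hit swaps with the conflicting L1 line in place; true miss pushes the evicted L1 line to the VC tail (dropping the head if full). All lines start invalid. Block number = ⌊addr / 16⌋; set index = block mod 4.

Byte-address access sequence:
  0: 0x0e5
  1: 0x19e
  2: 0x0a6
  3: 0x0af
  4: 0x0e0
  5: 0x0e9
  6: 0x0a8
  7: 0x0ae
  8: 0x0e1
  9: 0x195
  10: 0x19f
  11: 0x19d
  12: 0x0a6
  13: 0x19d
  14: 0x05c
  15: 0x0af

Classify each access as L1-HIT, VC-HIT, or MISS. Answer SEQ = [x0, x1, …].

SEQ = [MISS, MISS, MISS, L1-HIT, VC-HIT, L1-HIT, VC-HIT, L1-HIT, VC-HIT, L1-HIT, L1-HIT, L1-HIT, VC-HIT, L1-HIT, MISS, L1-HIT]

0: 0xe5 (blk 14, set 2) → MISS  vc=[]
1: 0x19e (blk 25, set 1) → MISS  vc=[]
2: 0xa6 (blk 10, set 2) → MISS  vc=[14]
3: 0xaf (blk 10, set 2) → L1-HIT  vc=[14]
4: 0xe0 (blk 14, set 2) → VC-HIT  vc=[10]
5: 0xe9 (blk 14, set 2) → L1-HIT  vc=[10]
6: 0xa8 (blk 10, set 2) → VC-HIT  vc=[14]
7: 0xae (blk 10, set 2) → L1-HIT  vc=[14]
8: 0xe1 (blk 14, set 2) → VC-HIT  vc=[10]
9: 0x195 (blk 25, set 1) → L1-HIT  vc=[10]
10: 0x19f (blk 25, set 1) → L1-HIT  vc=[10]
11: 0x19d (blk 25, set 1) → L1-HIT  vc=[10]
12: 0xa6 (blk 10, set 2) → VC-HIT  vc=[14]
13: 0x19d (blk 25, set 1) → L1-HIT  vc=[14]
14: 0x5c (blk 5, set 1) → MISS  vc=[14, 25]
15: 0xaf (blk 10, set 2) → L1-HIT  vc=[14, 25]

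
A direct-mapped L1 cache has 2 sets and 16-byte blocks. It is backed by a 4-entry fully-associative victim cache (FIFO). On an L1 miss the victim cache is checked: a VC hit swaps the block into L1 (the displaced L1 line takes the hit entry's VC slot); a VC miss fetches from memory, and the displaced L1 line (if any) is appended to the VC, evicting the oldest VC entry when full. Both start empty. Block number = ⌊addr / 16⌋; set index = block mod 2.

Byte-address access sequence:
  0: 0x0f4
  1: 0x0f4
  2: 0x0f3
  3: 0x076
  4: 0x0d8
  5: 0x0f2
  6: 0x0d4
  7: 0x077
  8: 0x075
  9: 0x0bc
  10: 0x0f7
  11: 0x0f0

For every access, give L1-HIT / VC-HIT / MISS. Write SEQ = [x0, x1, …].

#0 0xf4→b15/s1 MISS; vc=[]
#1 0xf4→b15/s1 L1-HIT; vc=[]
#2 0xf3→b15/s1 L1-HIT; vc=[]
#3 0x76→b7/s1 MISS; vc=[15]
#4 0xd8→b13/s1 MISS; vc=[15,7]
#5 0xf2→b15/s1 VC-HIT; vc=[13,7]
#6 0xd4→b13/s1 VC-HIT; vc=[15,7]
#7 0x77→b7/s1 VC-HIT; vc=[15,13]
#8 0x75→b7/s1 L1-HIT; vc=[15,13]
#9 0xbc→b11/s1 MISS; vc=[15,13,7]
#10 0xf7→b15/s1 VC-HIT; vc=[11,13,7]
#11 0xf0→b15/s1 L1-HIT; vc=[11,13,7]

SEQ = [MISS, L1-HIT, L1-HIT, MISS, MISS, VC-HIT, VC-HIT, VC-HIT, L1-HIT, MISS, VC-HIT, L1-HIT]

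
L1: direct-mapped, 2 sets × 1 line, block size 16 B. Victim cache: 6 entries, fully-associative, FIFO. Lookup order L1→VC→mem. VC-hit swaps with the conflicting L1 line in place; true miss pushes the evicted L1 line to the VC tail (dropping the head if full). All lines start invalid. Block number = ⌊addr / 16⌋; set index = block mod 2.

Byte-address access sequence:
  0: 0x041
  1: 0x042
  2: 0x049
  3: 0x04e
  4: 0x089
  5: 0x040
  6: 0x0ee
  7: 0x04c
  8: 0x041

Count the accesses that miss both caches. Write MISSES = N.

0: 0x41 (blk 4, set 0) → MISS  vc=[]
1: 0x42 (blk 4, set 0) → L1-HIT  vc=[]
2: 0x49 (blk 4, set 0) → L1-HIT  vc=[]
3: 0x4e (blk 4, set 0) → L1-HIT  vc=[]
4: 0x89 (blk 8, set 0) → MISS  vc=[4]
5: 0x40 (blk 4, set 0) → VC-HIT  vc=[8]
6: 0xee (blk 14, set 0) → MISS  vc=[8, 4]
7: 0x4c (blk 4, set 0) → VC-HIT  vc=[8, 14]
8: 0x41 (blk 4, set 0) → L1-HIT  vc=[8, 14]

MISSES = 3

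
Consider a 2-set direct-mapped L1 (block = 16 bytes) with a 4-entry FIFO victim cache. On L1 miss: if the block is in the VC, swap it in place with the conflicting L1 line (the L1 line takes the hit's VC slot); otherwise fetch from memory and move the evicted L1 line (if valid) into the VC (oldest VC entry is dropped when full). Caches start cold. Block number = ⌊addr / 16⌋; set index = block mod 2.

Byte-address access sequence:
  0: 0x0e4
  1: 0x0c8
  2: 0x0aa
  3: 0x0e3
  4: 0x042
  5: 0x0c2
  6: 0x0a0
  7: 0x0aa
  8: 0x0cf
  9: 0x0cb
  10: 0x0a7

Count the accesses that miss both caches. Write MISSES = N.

  [0] addr=0xe4 blk=14 s=0: MISS | VC []
  [1] addr=0xc8 blk=12 s=0: MISS | VC [14]
  [2] addr=0xaa blk=10 s=0: MISS | VC [14, 12]
  [3] addr=0xe3 blk=14 s=0: VC-HIT | VC [10, 12]
  [4] addr=0x42 blk=4 s=0: MISS | VC [10, 12, 14]
  [5] addr=0xc2 blk=12 s=0: VC-HIT | VC [10, 4, 14]
  [6] addr=0xa0 blk=10 s=0: VC-HIT | VC [12, 4, 14]
  [7] addr=0xaa blk=10 s=0: L1-HIT | VC [12, 4, 14]
  [8] addr=0xcf blk=12 s=0: VC-HIT | VC [10, 4, 14]
  [9] addr=0xcb blk=12 s=0: L1-HIT | VC [10, 4, 14]
  [10] addr=0xa7 blk=10 s=0: VC-HIT | VC [12, 4, 14]

MISSES = 4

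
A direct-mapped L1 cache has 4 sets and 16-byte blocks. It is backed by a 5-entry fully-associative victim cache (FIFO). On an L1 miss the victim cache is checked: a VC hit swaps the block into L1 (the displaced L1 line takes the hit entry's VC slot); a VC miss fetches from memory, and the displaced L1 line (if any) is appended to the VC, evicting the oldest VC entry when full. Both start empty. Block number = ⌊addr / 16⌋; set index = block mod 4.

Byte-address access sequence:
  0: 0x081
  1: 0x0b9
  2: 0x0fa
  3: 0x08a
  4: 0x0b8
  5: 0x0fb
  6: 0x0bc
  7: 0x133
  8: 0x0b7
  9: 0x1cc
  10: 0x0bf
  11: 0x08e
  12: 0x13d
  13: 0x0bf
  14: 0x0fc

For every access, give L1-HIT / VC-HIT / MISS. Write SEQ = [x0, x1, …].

#0 0x81→b8/s0 MISS; vc=[]
#1 0xb9→b11/s3 MISS; vc=[]
#2 0xfa→b15/s3 MISS; vc=[11]
#3 0x8a→b8/s0 L1-HIT; vc=[11]
#4 0xb8→b11/s3 VC-HIT; vc=[15]
#5 0xfb→b15/s3 VC-HIT; vc=[11]
#6 0xbc→b11/s3 VC-HIT; vc=[15]
#7 0x133→b19/s3 MISS; vc=[15,11]
#8 0xb7→b11/s3 VC-HIT; vc=[15,19]
#9 0x1cc→b28/s0 MISS; vc=[15,19,8]
#10 0xbf→b11/s3 L1-HIT; vc=[15,19,8]
#11 0x8e→b8/s0 VC-HIT; vc=[15,19,28]
#12 0x13d→b19/s3 VC-HIT; vc=[15,11,28]
#13 0xbf→b11/s3 VC-HIT; vc=[15,19,28]
#14 0xfc→b15/s3 VC-HIT; vc=[11,19,28]

SEQ = [MISS, MISS, MISS, L1-HIT, VC-HIT, VC-HIT, VC-HIT, MISS, VC-HIT, MISS, L1-HIT, VC-HIT, VC-HIT, VC-HIT, VC-HIT]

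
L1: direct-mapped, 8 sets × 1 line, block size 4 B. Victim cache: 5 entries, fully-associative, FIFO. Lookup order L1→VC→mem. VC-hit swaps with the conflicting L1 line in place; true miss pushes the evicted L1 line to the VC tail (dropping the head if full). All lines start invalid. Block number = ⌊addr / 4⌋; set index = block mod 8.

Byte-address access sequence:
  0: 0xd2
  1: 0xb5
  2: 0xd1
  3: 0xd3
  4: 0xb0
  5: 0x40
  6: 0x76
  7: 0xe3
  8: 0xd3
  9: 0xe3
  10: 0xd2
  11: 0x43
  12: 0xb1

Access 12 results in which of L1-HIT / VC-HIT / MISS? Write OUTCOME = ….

OUTCOME = VC-HIT

0: 0xd2 (blk 52, set 4) → MISS  vc=[]
1: 0xb5 (blk 45, set 5) → MISS  vc=[]
2: 0xd1 (blk 52, set 4) → L1-HIT  vc=[]
3: 0xd3 (blk 52, set 4) → L1-HIT  vc=[]
4: 0xb0 (blk 44, set 4) → MISS  vc=[52]
5: 0x40 (blk 16, set 0) → MISS  vc=[52]
6: 0x76 (blk 29, set 5) → MISS  vc=[52, 45]
7: 0xe3 (blk 56, set 0) → MISS  vc=[52, 45, 16]
8: 0xd3 (blk 52, set 4) → VC-HIT  vc=[44, 45, 16]
9: 0xe3 (blk 56, set 0) → L1-HIT  vc=[44, 45, 16]
10: 0xd2 (blk 52, set 4) → L1-HIT  vc=[44, 45, 16]
11: 0x43 (blk 16, set 0) → VC-HIT  vc=[44, 45, 56]
12: 0xb1 (blk 44, set 4) → VC-HIT  vc=[52, 45, 56]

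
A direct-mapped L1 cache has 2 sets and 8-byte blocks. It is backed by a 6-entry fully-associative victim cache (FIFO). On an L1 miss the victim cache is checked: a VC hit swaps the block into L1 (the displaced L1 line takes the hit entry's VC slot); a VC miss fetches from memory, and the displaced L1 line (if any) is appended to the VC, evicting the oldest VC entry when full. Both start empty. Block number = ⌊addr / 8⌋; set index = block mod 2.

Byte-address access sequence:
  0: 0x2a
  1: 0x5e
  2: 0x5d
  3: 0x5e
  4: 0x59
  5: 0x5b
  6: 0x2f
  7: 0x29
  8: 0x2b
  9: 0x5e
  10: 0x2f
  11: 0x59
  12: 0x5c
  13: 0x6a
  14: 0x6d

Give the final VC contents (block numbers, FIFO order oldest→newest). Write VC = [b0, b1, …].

VC = [5, 11]

  [0] addr=0x2a blk=5 s=1: MISS | VC []
  [1] addr=0x5e blk=11 s=1: MISS | VC [5]
  [2] addr=0x5d blk=11 s=1: L1-HIT | VC [5]
  [3] addr=0x5e blk=11 s=1: L1-HIT | VC [5]
  [4] addr=0x59 blk=11 s=1: L1-HIT | VC [5]
  [5] addr=0x5b blk=11 s=1: L1-HIT | VC [5]
  [6] addr=0x2f blk=5 s=1: VC-HIT | VC [11]
  [7] addr=0x29 blk=5 s=1: L1-HIT | VC [11]
  [8] addr=0x2b blk=5 s=1: L1-HIT | VC [11]
  [9] addr=0x5e blk=11 s=1: VC-HIT | VC [5]
  [10] addr=0x2f blk=5 s=1: VC-HIT | VC [11]
  [11] addr=0x59 blk=11 s=1: VC-HIT | VC [5]
  [12] addr=0x5c blk=11 s=1: L1-HIT | VC [5]
  [13] addr=0x6a blk=13 s=1: MISS | VC [5, 11]
  [14] addr=0x6d blk=13 s=1: L1-HIT | VC [5, 11]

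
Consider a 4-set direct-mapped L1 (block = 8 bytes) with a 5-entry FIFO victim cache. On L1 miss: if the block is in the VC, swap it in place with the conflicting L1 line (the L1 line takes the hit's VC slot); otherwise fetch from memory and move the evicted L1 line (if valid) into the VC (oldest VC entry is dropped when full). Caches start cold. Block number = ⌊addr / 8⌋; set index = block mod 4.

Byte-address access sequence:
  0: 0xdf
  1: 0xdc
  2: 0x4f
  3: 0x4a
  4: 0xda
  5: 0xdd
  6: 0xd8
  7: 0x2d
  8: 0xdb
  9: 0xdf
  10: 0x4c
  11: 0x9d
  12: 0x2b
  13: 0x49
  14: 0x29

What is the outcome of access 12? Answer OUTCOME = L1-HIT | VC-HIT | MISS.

OUTCOME = VC-HIT

0: 0xdf (blk 27, set 3) → MISS  vc=[]
1: 0xdc (blk 27, set 3) → L1-HIT  vc=[]
2: 0x4f (blk 9, set 1) → MISS  vc=[]
3: 0x4a (blk 9, set 1) → L1-HIT  vc=[]
4: 0xda (blk 27, set 3) → L1-HIT  vc=[]
5: 0xdd (blk 27, set 3) → L1-HIT  vc=[]
6: 0xd8 (blk 27, set 3) → L1-HIT  vc=[]
7: 0x2d (blk 5, set 1) → MISS  vc=[9]
8: 0xdb (blk 27, set 3) → L1-HIT  vc=[9]
9: 0xdf (blk 27, set 3) → L1-HIT  vc=[9]
10: 0x4c (blk 9, set 1) → VC-HIT  vc=[5]
11: 0x9d (blk 19, set 3) → MISS  vc=[5, 27]
12: 0x2b (blk 5, set 1) → VC-HIT  vc=[9, 27]
13: 0x49 (blk 9, set 1) → VC-HIT  vc=[5, 27]
14: 0x29 (blk 5, set 1) → VC-HIT  vc=[9, 27]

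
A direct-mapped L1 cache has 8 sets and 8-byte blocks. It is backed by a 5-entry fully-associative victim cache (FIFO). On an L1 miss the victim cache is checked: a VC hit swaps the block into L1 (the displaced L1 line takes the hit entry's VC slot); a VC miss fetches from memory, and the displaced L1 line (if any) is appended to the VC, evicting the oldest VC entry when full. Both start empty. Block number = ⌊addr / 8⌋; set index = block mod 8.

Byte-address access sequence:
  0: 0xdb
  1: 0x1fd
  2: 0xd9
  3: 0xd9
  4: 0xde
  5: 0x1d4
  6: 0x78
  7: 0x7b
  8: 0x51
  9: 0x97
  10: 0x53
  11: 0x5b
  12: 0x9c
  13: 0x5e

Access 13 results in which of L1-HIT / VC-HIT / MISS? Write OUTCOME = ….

  [0] addr=0xdb blk=27 s=3: MISS | VC []
  [1] addr=0x1fd blk=63 s=7: MISS | VC []
  [2] addr=0xd9 blk=27 s=3: L1-HIT | VC []
  [3] addr=0xd9 blk=27 s=3: L1-HIT | VC []
  [4] addr=0xde blk=27 s=3: L1-HIT | VC []
  [5] addr=0x1d4 blk=58 s=2: MISS | VC []
  [6] addr=0x78 blk=15 s=7: MISS | VC [63]
  [7] addr=0x7b blk=15 s=7: L1-HIT | VC [63]
  [8] addr=0x51 blk=10 s=2: MISS | VC [63, 58]
  [9] addr=0x97 blk=18 s=2: MISS | VC [63, 58, 10]
  [10] addr=0x53 blk=10 s=2: VC-HIT | VC [63, 58, 18]
  [11] addr=0x5b blk=11 s=3: MISS | VC [63, 58, 18, 27]
  [12] addr=0x9c blk=19 s=3: MISS | VC [63, 58, 18, 27, 11]
  [13] addr=0x5e blk=11 s=3: VC-HIT | VC [63, 58, 18, 27, 19]

OUTCOME = VC-HIT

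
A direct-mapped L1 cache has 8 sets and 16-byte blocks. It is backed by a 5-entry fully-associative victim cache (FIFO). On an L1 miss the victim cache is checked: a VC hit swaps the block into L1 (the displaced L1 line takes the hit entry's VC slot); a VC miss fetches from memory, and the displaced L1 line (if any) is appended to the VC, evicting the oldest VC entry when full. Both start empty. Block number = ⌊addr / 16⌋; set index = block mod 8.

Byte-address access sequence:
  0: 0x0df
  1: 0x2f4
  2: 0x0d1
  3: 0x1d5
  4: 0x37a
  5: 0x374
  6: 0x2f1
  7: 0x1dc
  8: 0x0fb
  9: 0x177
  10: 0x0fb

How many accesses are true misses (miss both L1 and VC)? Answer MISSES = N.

  [0] addr=0xdf blk=13 s=5: MISS | VC []
  [1] addr=0x2f4 blk=47 s=7: MISS | VC []
  [2] addr=0xd1 blk=13 s=5: L1-HIT | VC []
  [3] addr=0x1d5 blk=29 s=5: MISS | VC [13]
  [4] addr=0x37a blk=55 s=7: MISS | VC [13, 47]
  [5] addr=0x374 blk=55 s=7: L1-HIT | VC [13, 47]
  [6] addr=0x2f1 blk=47 s=7: VC-HIT | VC [13, 55]
  [7] addr=0x1dc blk=29 s=5: L1-HIT | VC [13, 55]
  [8] addr=0xfb blk=15 s=7: MISS | VC [13, 55, 47]
  [9] addr=0x177 blk=23 s=7: MISS | VC [13, 55, 47, 15]
  [10] addr=0xfb blk=15 s=7: VC-HIT | VC [13, 55, 47, 23]

MISSES = 6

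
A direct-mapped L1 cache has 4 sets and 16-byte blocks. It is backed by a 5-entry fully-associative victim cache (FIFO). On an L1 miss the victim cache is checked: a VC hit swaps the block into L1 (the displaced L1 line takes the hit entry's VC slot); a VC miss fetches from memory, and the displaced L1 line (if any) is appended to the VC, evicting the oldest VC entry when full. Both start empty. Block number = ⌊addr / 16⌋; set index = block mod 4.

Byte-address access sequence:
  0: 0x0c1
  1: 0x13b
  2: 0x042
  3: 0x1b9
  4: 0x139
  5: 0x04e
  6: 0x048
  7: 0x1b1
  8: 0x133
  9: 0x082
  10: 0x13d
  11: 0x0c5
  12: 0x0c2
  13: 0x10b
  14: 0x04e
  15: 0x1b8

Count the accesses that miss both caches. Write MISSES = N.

0: 0xc1 (blk 12, set 0) → MISS  vc=[]
1: 0x13b (blk 19, set 3) → MISS  vc=[]
2: 0x42 (blk 4, set 0) → MISS  vc=[12]
3: 0x1b9 (blk 27, set 3) → MISS  vc=[12, 19]
4: 0x139 (blk 19, set 3) → VC-HIT  vc=[12, 27]
5: 0x4e (blk 4, set 0) → L1-HIT  vc=[12, 27]
6: 0x48 (blk 4, set 0) → L1-HIT  vc=[12, 27]
7: 0x1b1 (blk 27, set 3) → VC-HIT  vc=[12, 19]
8: 0x133 (blk 19, set 3) → VC-HIT  vc=[12, 27]
9: 0x82 (blk 8, set 0) → MISS  vc=[12, 27, 4]
10: 0x13d (blk 19, set 3) → L1-HIT  vc=[12, 27, 4]
11: 0xc5 (blk 12, set 0) → VC-HIT  vc=[8, 27, 4]
12: 0xc2 (blk 12, set 0) → L1-HIT  vc=[8, 27, 4]
13: 0x10b (blk 16, set 0) → MISS  vc=[8, 27, 4, 12]
14: 0x4e (blk 4, set 0) → VC-HIT  vc=[8, 27, 16, 12]
15: 0x1b8 (blk 27, set 3) → VC-HIT  vc=[8, 19, 16, 12]

MISSES = 6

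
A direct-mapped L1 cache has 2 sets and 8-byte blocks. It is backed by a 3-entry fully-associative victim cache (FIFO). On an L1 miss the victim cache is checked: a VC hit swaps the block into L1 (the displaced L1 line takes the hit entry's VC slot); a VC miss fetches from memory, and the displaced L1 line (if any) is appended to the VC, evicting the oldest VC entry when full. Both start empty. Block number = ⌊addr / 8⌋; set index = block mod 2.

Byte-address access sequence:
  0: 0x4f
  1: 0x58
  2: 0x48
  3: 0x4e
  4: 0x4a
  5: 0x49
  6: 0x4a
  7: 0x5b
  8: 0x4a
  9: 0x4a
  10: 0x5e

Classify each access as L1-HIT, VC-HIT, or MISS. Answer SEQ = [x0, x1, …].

SEQ = [MISS, MISS, VC-HIT, L1-HIT, L1-HIT, L1-HIT, L1-HIT, VC-HIT, VC-HIT, L1-HIT, VC-HIT]

0: 0x4f (blk 9, set 1) → MISS  vc=[]
1: 0x58 (blk 11, set 1) → MISS  vc=[9]
2: 0x48 (blk 9, set 1) → VC-HIT  vc=[11]
3: 0x4e (blk 9, set 1) → L1-HIT  vc=[11]
4: 0x4a (blk 9, set 1) → L1-HIT  vc=[11]
5: 0x49 (blk 9, set 1) → L1-HIT  vc=[11]
6: 0x4a (blk 9, set 1) → L1-HIT  vc=[11]
7: 0x5b (blk 11, set 1) → VC-HIT  vc=[9]
8: 0x4a (blk 9, set 1) → VC-HIT  vc=[11]
9: 0x4a (blk 9, set 1) → L1-HIT  vc=[11]
10: 0x5e (blk 11, set 1) → VC-HIT  vc=[9]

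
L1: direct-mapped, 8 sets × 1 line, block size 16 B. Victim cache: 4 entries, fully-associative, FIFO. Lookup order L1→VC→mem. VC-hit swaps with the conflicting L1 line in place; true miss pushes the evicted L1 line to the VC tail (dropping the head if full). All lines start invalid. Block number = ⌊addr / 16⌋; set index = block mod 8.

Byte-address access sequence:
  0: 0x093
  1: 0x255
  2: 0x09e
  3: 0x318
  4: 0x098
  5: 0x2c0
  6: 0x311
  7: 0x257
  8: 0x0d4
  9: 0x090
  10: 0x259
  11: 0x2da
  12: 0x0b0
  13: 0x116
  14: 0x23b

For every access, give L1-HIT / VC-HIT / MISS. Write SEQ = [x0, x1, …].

#0 0x93→b9/s1 MISS; vc=[]
#1 0x255→b37/s5 MISS; vc=[]
#2 0x9e→b9/s1 L1-HIT; vc=[]
#3 0x318→b49/s1 MISS; vc=[9]
#4 0x98→b9/s1 VC-HIT; vc=[49]
#5 0x2c0→b44/s4 MISS; vc=[49]
#6 0x311→b49/s1 VC-HIT; vc=[9]
#7 0x257→b37/s5 L1-HIT; vc=[9]
#8 0xd4→b13/s5 MISS; vc=[9,37]
#9 0x90→b9/s1 VC-HIT; vc=[49,37]
#10 0x259→b37/s5 VC-HIT; vc=[49,13]
#11 0x2da→b45/s5 MISS; vc=[49,13,37]
#12 0xb0→b11/s3 MISS; vc=[49,13,37]
#13 0x116→b17/s1 MISS; vc=[49,13,37,9]
#14 0x23b→b35/s3 MISS; vc=[13,37,9,11]

SEQ = [MISS, MISS, L1-HIT, MISS, VC-HIT, MISS, VC-HIT, L1-HIT, MISS, VC-HIT, VC-HIT, MISS, MISS, MISS, MISS]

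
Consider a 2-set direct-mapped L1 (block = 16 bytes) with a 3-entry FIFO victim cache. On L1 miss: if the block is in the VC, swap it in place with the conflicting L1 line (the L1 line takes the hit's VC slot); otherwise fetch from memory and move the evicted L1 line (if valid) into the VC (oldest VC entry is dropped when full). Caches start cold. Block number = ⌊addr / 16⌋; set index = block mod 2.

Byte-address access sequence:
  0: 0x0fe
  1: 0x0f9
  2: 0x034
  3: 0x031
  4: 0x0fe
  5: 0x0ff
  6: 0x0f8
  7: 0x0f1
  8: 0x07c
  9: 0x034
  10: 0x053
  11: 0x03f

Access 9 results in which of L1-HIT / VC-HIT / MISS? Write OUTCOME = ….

0: 0xfe (blk 15, set 1) → MISS  vc=[]
1: 0xf9 (blk 15, set 1) → L1-HIT  vc=[]
2: 0x34 (blk 3, set 1) → MISS  vc=[15]
3: 0x31 (blk 3, set 1) → L1-HIT  vc=[15]
4: 0xfe (blk 15, set 1) → VC-HIT  vc=[3]
5: 0xff (blk 15, set 1) → L1-HIT  vc=[3]
6: 0xf8 (blk 15, set 1) → L1-HIT  vc=[3]
7: 0xf1 (blk 15, set 1) → L1-HIT  vc=[3]
8: 0x7c (blk 7, set 1) → MISS  vc=[3, 15]
9: 0x34 (blk 3, set 1) → VC-HIT  vc=[7, 15]
10: 0x53 (blk 5, set 1) → MISS  vc=[7, 15, 3]
11: 0x3f (blk 3, set 1) → VC-HIT  vc=[7, 15, 5]

OUTCOME = VC-HIT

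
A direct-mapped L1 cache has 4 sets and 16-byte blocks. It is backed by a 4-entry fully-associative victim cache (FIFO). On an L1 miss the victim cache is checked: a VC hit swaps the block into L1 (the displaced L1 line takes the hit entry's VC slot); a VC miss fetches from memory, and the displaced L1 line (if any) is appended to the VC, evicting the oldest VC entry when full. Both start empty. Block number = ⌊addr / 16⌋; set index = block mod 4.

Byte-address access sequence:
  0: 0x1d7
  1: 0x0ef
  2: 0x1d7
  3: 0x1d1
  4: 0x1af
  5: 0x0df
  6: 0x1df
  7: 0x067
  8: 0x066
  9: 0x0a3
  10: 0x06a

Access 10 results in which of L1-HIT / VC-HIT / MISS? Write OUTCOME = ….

  [0] addr=0x1d7 blk=29 s=1: MISS | VC []
  [1] addr=0xef blk=14 s=2: MISS | VC []
  [2] addr=0x1d7 blk=29 s=1: L1-HIT | VC []
  [3] addr=0x1d1 blk=29 s=1: L1-HIT | VC []
  [4] addr=0x1af blk=26 s=2: MISS | VC [14]
  [5] addr=0xdf blk=13 s=1: MISS | VC [14, 29]
  [6] addr=0x1df blk=29 s=1: VC-HIT | VC [14, 13]
  [7] addr=0x67 blk=6 s=2: MISS | VC [14, 13, 26]
  [8] addr=0x66 blk=6 s=2: L1-HIT | VC [14, 13, 26]
  [9] addr=0xa3 blk=10 s=2: MISS | VC [14, 13, 26, 6]
  [10] addr=0x6a blk=6 s=2: VC-HIT | VC [14, 13, 26, 10]

OUTCOME = VC-HIT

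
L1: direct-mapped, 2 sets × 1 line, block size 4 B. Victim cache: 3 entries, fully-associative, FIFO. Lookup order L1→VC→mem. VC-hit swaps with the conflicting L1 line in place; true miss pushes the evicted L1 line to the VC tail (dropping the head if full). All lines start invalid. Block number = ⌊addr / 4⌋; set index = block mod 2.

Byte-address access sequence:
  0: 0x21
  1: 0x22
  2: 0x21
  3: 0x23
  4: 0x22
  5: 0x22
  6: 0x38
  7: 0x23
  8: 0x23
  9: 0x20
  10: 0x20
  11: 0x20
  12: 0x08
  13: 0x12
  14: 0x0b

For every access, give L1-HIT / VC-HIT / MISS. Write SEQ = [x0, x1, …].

SEQ = [MISS, L1-HIT, L1-HIT, L1-HIT, L1-HIT, L1-HIT, MISS, VC-HIT, L1-HIT, L1-HIT, L1-HIT, L1-HIT, MISS, MISS, VC-HIT]

  [0] addr=0x21 blk=8 s=0: MISS | VC []
  [1] addr=0x22 blk=8 s=0: L1-HIT | VC []
  [2] addr=0x21 blk=8 s=0: L1-HIT | VC []
  [3] addr=0x23 blk=8 s=0: L1-HIT | VC []
  [4] addr=0x22 blk=8 s=0: L1-HIT | VC []
  [5] addr=0x22 blk=8 s=0: L1-HIT | VC []
  [6] addr=0x38 blk=14 s=0: MISS | VC [8]
  [7] addr=0x23 blk=8 s=0: VC-HIT | VC [14]
  [8] addr=0x23 blk=8 s=0: L1-HIT | VC [14]
  [9] addr=0x20 blk=8 s=0: L1-HIT | VC [14]
  [10] addr=0x20 blk=8 s=0: L1-HIT | VC [14]
  [11] addr=0x20 blk=8 s=0: L1-HIT | VC [14]
  [12] addr=0x8 blk=2 s=0: MISS | VC [14, 8]
  [13] addr=0x12 blk=4 s=0: MISS | VC [14, 8, 2]
  [14] addr=0xb blk=2 s=0: VC-HIT | VC [14, 8, 4]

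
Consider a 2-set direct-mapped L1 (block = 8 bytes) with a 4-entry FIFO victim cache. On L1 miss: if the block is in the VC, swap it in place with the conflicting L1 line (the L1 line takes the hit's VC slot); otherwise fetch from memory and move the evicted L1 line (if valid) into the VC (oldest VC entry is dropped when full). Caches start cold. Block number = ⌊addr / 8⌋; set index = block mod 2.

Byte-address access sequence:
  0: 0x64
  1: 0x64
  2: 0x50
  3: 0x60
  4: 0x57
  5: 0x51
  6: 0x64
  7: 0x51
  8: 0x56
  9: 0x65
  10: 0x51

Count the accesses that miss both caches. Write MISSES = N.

MISSES = 2

#0 0x64→b12/s0 MISS; vc=[]
#1 0x64→b12/s0 L1-HIT; vc=[]
#2 0x50→b10/s0 MISS; vc=[12]
#3 0x60→b12/s0 VC-HIT; vc=[10]
#4 0x57→b10/s0 VC-HIT; vc=[12]
#5 0x51→b10/s0 L1-HIT; vc=[12]
#6 0x64→b12/s0 VC-HIT; vc=[10]
#7 0x51→b10/s0 VC-HIT; vc=[12]
#8 0x56→b10/s0 L1-HIT; vc=[12]
#9 0x65→b12/s0 VC-HIT; vc=[10]
#10 0x51→b10/s0 VC-HIT; vc=[12]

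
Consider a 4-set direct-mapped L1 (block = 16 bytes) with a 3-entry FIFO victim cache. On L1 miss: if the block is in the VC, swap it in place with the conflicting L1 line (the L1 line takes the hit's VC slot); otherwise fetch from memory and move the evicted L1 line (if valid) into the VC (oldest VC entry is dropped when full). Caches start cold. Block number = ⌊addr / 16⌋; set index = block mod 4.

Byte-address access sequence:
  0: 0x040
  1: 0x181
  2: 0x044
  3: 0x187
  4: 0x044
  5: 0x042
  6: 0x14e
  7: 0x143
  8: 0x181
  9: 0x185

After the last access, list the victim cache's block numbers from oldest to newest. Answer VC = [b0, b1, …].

VC = [20, 4]

  [0] addr=0x40 blk=4 s=0: MISS | VC []
  [1] addr=0x181 blk=24 s=0: MISS | VC [4]
  [2] addr=0x44 blk=4 s=0: VC-HIT | VC [24]
  [3] addr=0x187 blk=24 s=0: VC-HIT | VC [4]
  [4] addr=0x44 blk=4 s=0: VC-HIT | VC [24]
  [5] addr=0x42 blk=4 s=0: L1-HIT | VC [24]
  [6] addr=0x14e blk=20 s=0: MISS | VC [24, 4]
  [7] addr=0x143 blk=20 s=0: L1-HIT | VC [24, 4]
  [8] addr=0x181 blk=24 s=0: VC-HIT | VC [20, 4]
  [9] addr=0x185 blk=24 s=0: L1-HIT | VC [20, 4]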